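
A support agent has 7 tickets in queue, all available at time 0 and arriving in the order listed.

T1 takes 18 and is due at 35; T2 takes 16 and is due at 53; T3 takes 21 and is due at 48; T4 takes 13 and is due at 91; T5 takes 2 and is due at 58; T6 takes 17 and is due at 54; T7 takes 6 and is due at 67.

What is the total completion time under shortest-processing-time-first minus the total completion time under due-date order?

-144

SPT (increasing processing time): T5 T7 T4 T2 T6 T1 T3.
T5: 0→2
T7: 2→8
T4: 8→21
T2: 21→37
T6: 37→54
T1: 54→72
T3: 72→93
Sum = 2+8+21+37+54+72+93 = 287.
EDD (increasing due date): T1 T3 T2 T6 T5 T7 T4.
T1: 0→18
T3: 18→39
T2: 39→55
T6: 55→72
T5: 72→74
T7: 74→80
T4: 80→93
Sum = 18+39+55+72+74+80+93 = 431.
Difference = 287 − 431 = -144.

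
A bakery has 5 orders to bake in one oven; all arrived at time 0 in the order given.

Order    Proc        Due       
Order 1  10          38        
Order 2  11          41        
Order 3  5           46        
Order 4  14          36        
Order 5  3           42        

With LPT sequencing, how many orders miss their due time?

1

LPT (decreasing processing time): Order 4 Order 2 Order 1 Order 3 Order 5.
Order 4: 0→14, due 36, tardiness 0
Order 2: 14→25, due 41, tardiness 0
Order 1: 25→35, due 38, tardiness 0
Order 3: 35→40, due 46, tardiness 0
Order 5: 40→43, due 42, tardiness 1
Late orders: 1.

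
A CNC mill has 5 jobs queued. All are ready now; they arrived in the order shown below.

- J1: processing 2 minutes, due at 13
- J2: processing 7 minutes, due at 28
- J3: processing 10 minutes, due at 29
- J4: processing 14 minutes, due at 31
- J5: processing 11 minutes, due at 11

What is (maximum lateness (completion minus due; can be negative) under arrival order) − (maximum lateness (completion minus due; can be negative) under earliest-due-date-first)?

FIFO (arrival order): J1 J2 J3 J4 J5.
J1: 0→2, due 13, lateness -11
J2: 2→9, due 28, lateness -19
J3: 9→19, due 29, lateness -10
J4: 19→33, due 31, lateness 2
J5: 33→44, due 11, lateness 33
Maximum = 33.
EDD (increasing due date): J5 J1 J2 J3 J4.
J5: 0→11, due 11, lateness 0
J1: 11→13, due 13, lateness 0
J2: 13→20, due 28, lateness -8
J3: 20→30, due 29, lateness 1
J4: 30→44, due 31, lateness 13
Maximum = 13.
Difference = 33 − 13 = 20.

20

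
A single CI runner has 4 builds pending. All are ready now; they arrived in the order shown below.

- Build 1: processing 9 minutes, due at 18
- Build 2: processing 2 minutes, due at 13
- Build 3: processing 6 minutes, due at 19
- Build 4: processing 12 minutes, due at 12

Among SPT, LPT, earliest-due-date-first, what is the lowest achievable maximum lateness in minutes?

10

SPT (increasing processing time): Build 2 Build 3 Build 1 Build 4.
Build 2: 0→2, due 13, lateness -11
Build 3: 2→8, due 19, lateness -11
Build 1: 8→17, due 18, lateness -1
Build 4: 17→29, due 12, lateness 17
Maximum = 17.
LPT (decreasing processing time): Build 4 Build 1 Build 3 Build 2.
Build 4: 0→12, due 12, lateness 0
Build 1: 12→21, due 18, lateness 3
Build 3: 21→27, due 19, lateness 8
Build 2: 27→29, due 13, lateness 16
Maximum = 16.
EDD (increasing due date): Build 4 Build 2 Build 1 Build 3.
Build 4: 0→12, due 12, lateness 0
Build 2: 12→14, due 13, lateness 1
Build 1: 14→23, due 18, lateness 5
Build 3: 23→29, due 19, lateness 10
Maximum = 10.
SPT 17, LPT 16, EDD 10 → minimum 10.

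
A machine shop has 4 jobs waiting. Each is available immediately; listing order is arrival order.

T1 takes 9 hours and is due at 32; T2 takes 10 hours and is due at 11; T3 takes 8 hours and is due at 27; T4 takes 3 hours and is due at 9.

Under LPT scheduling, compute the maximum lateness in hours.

21

LPT (decreasing processing time): T2 T1 T3 T4.
T2: 0→10, due 11, lateness -1
T1: 10→19, due 32, lateness -13
T3: 19→27, due 27, lateness 0
T4: 27→30, due 9, lateness 21
Maximum = 21.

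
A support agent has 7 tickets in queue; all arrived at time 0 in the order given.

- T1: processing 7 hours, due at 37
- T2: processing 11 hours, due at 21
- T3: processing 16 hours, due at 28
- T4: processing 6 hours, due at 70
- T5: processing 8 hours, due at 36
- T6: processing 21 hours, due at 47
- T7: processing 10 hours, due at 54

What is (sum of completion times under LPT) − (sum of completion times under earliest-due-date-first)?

52

LPT (decreasing processing time): T6 T3 T2 T7 T5 T1 T4.
T6: 0→21
T3: 21→37
T2: 37→48
T7: 48→58
T5: 58→66
T1: 66→73
T4: 73→79
Sum = 21+37+48+58+66+73+79 = 382.
EDD (increasing due date): T2 T3 T5 T1 T6 T7 T4.
T2: 0→11
T3: 11→27
T5: 27→35
T1: 35→42
T6: 42→63
T7: 63→73
T4: 73→79
Sum = 11+27+35+42+63+73+79 = 330.
Difference = 382 − 330 = 52.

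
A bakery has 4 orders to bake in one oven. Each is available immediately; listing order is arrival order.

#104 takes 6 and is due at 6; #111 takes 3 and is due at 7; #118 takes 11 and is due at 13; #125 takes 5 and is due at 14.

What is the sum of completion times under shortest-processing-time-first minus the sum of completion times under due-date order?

SPT (increasing processing time): #111 #125 #104 #118.
#111: 0→3
#125: 3→8
#104: 8→14
#118: 14→25
Sum = 3+8+14+25 = 50.
EDD (increasing due date): #104 #111 #118 #125.
#104: 0→6
#111: 6→9
#118: 9→20
#125: 20→25
Sum = 6+9+20+25 = 60.
Difference = 50 − 60 = -10.

-10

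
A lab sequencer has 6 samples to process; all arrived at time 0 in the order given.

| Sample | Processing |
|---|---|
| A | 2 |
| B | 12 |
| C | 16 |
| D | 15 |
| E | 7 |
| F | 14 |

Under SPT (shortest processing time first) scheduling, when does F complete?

35

SPT (increasing processing time): A E B F D C.
A: 0→2
E: 2→9
B: 9→21
F: 21→35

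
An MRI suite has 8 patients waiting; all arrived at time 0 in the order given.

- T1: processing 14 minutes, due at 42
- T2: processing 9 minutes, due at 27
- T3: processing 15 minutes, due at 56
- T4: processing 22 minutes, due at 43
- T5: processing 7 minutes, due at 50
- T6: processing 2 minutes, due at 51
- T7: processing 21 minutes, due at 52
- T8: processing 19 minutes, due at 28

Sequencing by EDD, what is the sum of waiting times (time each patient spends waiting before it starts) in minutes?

EDD (increasing due date): T2 T8 T1 T4 T5 T6 T7 T3.
T2: waits 0, runs 0→9
T8: waits 9, runs 9→28
T1: waits 28, runs 28→42
T4: waits 42, runs 42→64
T5: waits 64, runs 64→71
T6: waits 71, runs 71→73
T7: waits 73, runs 73→94
T3: waits 94, runs 94→109
Sum = 0+9+28+42+64+71+73+94 = 381.

381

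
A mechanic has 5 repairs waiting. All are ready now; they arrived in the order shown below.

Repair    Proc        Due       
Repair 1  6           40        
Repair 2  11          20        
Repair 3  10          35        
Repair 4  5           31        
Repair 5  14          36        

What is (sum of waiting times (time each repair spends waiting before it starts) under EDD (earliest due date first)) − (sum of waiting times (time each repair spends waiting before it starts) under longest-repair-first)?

EDD (increasing due date): Repair 2 Repair 4 Repair 3 Repair 5 Repair 1.
Repair 2: waits 0, runs 0→11
Repair 4: waits 11, runs 11→16
Repair 3: waits 16, runs 16→26
Repair 5: waits 26, runs 26→40
Repair 1: waits 40, runs 40→46
Sum = 0+11+16+26+40 = 93.
LPT (decreasing processing time): Repair 5 Repair 2 Repair 3 Repair 1 Repair 4.
Repair 5: waits 0, runs 0→14
Repair 2: waits 14, runs 14→25
Repair 3: waits 25, runs 25→35
Repair 1: waits 35, runs 35→41
Repair 4: waits 41, runs 41→46
Sum = 0+14+25+35+41 = 115.
Difference = 93 − 115 = -22.

-22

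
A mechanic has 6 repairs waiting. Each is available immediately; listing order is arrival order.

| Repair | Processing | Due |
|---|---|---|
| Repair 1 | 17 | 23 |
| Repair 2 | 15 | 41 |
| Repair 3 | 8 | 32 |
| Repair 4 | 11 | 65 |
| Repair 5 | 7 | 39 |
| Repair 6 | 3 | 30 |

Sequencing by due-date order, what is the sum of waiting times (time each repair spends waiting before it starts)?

150

EDD (increasing due date): Repair 1 Repair 6 Repair 3 Repair 5 Repair 2 Repair 4.
Repair 1: waits 0, runs 0→17
Repair 6: waits 17, runs 17→20
Repair 3: waits 20, runs 20→28
Repair 5: waits 28, runs 28→35
Repair 2: waits 35, runs 35→50
Repair 4: waits 50, runs 50→61
Sum = 0+17+20+28+35+50 = 150.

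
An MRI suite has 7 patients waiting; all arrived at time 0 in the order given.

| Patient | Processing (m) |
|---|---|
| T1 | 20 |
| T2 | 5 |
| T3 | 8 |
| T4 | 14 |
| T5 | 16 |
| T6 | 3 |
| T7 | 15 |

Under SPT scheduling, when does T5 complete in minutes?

SPT (increasing processing time): T6 T2 T3 T4 T7 T5 T1.
T6: 0→3
T2: 3→8
T3: 8→16
T4: 16→30
T7: 30→45
T5: 45→61

61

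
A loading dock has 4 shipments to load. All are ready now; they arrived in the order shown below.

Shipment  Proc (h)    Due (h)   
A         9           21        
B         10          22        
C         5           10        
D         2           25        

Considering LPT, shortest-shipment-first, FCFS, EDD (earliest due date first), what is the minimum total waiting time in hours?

LPT (decreasing processing time): B A C D.
B: waits 0, runs 0→10
A: waits 10, runs 10→19
C: waits 19, runs 19→24
D: waits 24, runs 24→26
Sum = 0+10+19+24 = 53.
SPT (increasing processing time): D C A B.
D: waits 0, runs 0→2
C: waits 2, runs 2→7
A: waits 7, runs 7→16
B: waits 16, runs 16→26
Sum = 0+2+7+16 = 25.
FIFO (arrival order): A B C D.
A: waits 0, runs 0→9
B: waits 9, runs 9→19
C: waits 19, runs 19→24
D: waits 24, runs 24→26
Sum = 0+9+19+24 = 52.
EDD (increasing due date): C A B D.
C: waits 0, runs 0→5
A: waits 5, runs 5→14
B: waits 14, runs 14→24
D: waits 24, runs 24→26
Sum = 0+5+14+24 = 43.
LPT 53, SPT 25, FIFO 52, EDD 43 → minimum 25.

25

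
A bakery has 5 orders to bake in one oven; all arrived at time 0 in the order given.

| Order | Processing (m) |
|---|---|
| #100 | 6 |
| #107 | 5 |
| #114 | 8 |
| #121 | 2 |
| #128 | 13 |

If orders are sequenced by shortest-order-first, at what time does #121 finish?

SPT (increasing processing time): #121 #107 #100 #114 #128.
#121: 0→2

2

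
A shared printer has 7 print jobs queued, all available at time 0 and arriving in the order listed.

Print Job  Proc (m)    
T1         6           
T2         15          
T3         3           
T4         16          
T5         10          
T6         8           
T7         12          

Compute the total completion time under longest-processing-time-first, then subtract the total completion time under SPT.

122

LPT (decreasing processing time): T4 T2 T7 T5 T6 T1 T3.
T4: 0→16
T2: 16→31
T7: 31→43
T5: 43→53
T6: 53→61
T1: 61→67
T3: 67→70
Sum = 16+31+43+53+61+67+70 = 341.
SPT (increasing processing time): T3 T1 T6 T5 T7 T2 T4.
T3: 0→3
T1: 3→9
T6: 9→17
T5: 17→27
T7: 27→39
T2: 39→54
T4: 54→70
Sum = 3+9+17+27+39+54+70 = 219.
Difference = 341 − 219 = 122.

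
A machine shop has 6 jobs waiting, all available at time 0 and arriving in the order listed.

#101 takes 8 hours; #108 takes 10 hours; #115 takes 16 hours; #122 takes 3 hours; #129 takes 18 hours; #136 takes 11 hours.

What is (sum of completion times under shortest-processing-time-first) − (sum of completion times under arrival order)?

SPT (increasing processing time): #122 #101 #108 #136 #115 #129.
#122: 0→3
#101: 3→11
#108: 11→21
#136: 21→32
#115: 32→48
#129: 48→66
Sum = 3+11+21+32+48+66 = 181.
FIFO (arrival order): #101 #108 #115 #122 #129 #136.
#101: 0→8
#108: 8→18
#115: 18→34
#122: 34→37
#129: 37→55
#136: 55→66
Sum = 8+18+34+37+55+66 = 218.
Difference = 181 − 218 = -37.

-37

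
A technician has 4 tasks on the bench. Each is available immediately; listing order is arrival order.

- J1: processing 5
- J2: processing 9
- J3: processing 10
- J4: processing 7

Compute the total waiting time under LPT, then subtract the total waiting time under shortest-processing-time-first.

17

LPT (decreasing processing time): J3 J2 J4 J1.
J3: waits 0, runs 0→10
J2: waits 10, runs 10→19
J4: waits 19, runs 19→26
J1: waits 26, runs 26→31
Sum = 0+10+19+26 = 55.
SPT (increasing processing time): J1 J4 J2 J3.
J1: waits 0, runs 0→5
J4: waits 5, runs 5→12
J2: waits 12, runs 12→21
J3: waits 21, runs 21→31
Sum = 0+5+12+21 = 38.
Difference = 55 − 38 = 17.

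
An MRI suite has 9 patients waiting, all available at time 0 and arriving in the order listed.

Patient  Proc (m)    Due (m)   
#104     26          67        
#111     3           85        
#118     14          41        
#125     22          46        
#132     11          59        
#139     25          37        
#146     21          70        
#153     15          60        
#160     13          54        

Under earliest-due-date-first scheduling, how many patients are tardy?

EDD (increasing due date): #139 #118 #125 #160 #132 #153 #104 #146 #111.
#139: 0→25, due 37, tardiness 0
#118: 25→39, due 41, tardiness 0
#125: 39→61, due 46, tardiness 15
#160: 61→74, due 54, tardiness 20
#132: 74→85, due 59, tardiness 26
#153: 85→100, due 60, tardiness 40
#104: 100→126, due 67, tardiness 59
#146: 126→147, due 70, tardiness 77
#111: 147→150, due 85, tardiness 65
Late patients: 7.

7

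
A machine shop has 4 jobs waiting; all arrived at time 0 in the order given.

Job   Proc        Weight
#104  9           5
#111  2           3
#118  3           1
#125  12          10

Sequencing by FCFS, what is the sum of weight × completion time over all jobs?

352

FIFO (arrival order): #104 #111 #118 #125.
#104: finishes 9, weight 5, w·C = 45
#111: finishes 11, weight 3, w·C = 33
#118: finishes 14, weight 1, w·C = 14
#125: finishes 26, weight 10, w·C = 260
Sum = 45+33+14+260 = 352.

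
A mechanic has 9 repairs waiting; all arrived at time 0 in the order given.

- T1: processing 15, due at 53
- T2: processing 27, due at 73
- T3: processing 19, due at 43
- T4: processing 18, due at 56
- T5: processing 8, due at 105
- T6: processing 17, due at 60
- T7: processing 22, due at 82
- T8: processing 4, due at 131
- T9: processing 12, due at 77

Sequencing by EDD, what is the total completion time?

788

EDD (increasing due date): T3 T1 T4 T6 T2 T9 T7 T5 T8.
T3: 0→19
T1: 19→34
T4: 34→52
T6: 52→69
T2: 69→96
T9: 96→108
T7: 108→130
T5: 130→138
T8: 138→142
Sum = 19+34+52+69+96+108+130+138+142 = 788.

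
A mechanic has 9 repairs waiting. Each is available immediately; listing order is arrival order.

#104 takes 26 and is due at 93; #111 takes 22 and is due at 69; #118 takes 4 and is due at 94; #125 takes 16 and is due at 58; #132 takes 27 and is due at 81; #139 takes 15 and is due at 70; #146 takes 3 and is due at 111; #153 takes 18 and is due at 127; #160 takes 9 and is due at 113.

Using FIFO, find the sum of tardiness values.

97

FIFO (arrival order): #104 #111 #118 #125 #132 #139 #146 #153 #160.
#104: 0→26, due 93, tardiness 0
#111: 26→48, due 69, tardiness 0
#118: 48→52, due 94, tardiness 0
#125: 52→68, due 58, tardiness 10
#132: 68→95, due 81, tardiness 14
#139: 95→110, due 70, tardiness 40
#146: 110→113, due 111, tardiness 2
#153: 113→131, due 127, tardiness 4
#160: 131→140, due 113, tardiness 27
Sum = 0+0+0+10+14+40+2+4+27 = 97.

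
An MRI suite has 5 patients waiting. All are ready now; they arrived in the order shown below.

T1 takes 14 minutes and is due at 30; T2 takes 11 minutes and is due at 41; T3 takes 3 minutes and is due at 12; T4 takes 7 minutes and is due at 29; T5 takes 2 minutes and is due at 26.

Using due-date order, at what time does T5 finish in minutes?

EDD (increasing due date): T3 T5 T4 T1 T2.
T3: 0→3
T5: 3→5

5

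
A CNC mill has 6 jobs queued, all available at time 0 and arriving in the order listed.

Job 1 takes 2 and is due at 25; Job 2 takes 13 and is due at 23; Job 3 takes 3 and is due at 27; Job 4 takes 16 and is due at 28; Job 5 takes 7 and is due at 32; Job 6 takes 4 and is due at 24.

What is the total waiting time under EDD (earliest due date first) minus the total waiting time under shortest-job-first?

EDD (increasing due date): Job 2 Job 6 Job 1 Job 3 Job 4 Job 5.
Job 2: waits 0, runs 0→13
Job 6: waits 13, runs 13→17
Job 1: waits 17, runs 17→19
Job 3: waits 19, runs 19→22
Job 4: waits 22, runs 22→38
Job 5: waits 38, runs 38→45
Sum = 0+13+17+19+22+38 = 109.
SPT (increasing processing time): Job 1 Job 3 Job 6 Job 5 Job 2 Job 4.
Job 1: waits 0, runs 0→2
Job 3: waits 2, runs 2→5
Job 6: waits 5, runs 5→9
Job 5: waits 9, runs 9→16
Job 2: waits 16, runs 16→29
Job 4: waits 29, runs 29→45
Sum = 0+2+5+9+16+29 = 61.
Difference = 109 − 61 = 48.

48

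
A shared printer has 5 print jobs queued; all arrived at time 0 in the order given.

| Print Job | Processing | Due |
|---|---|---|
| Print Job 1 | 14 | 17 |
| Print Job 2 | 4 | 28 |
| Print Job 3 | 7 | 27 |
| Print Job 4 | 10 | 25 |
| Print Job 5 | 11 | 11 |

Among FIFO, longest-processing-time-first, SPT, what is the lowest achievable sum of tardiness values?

45

FIFO (arrival order): Print Job 1 Print Job 2 Print Job 3 Print Job 4 Print Job 5.
Print Job 1: 0→14, due 17, tardiness 0
Print Job 2: 14→18, due 28, tardiness 0
Print Job 3: 18→25, due 27, tardiness 0
Print Job 4: 25→35, due 25, tardiness 10
Print Job 5: 35→46, due 11, tardiness 35
Sum = 0+0+0+10+35 = 45.
LPT (decreasing processing time): Print Job 1 Print Job 5 Print Job 4 Print Job 3 Print Job 2.
Print Job 1: 0→14, due 17, tardiness 0
Print Job 5: 14→25, due 11, tardiness 14
Print Job 4: 25→35, due 25, tardiness 10
Print Job 3: 35→42, due 27, tardiness 15
Print Job 2: 42→46, due 28, tardiness 18
Sum = 0+14+10+15+18 = 57.
SPT (increasing processing time): Print Job 2 Print Job 3 Print Job 4 Print Job 5 Print Job 1.
Print Job 2: 0→4, due 28, tardiness 0
Print Job 3: 4→11, due 27, tardiness 0
Print Job 4: 11→21, due 25, tardiness 0
Print Job 5: 21→32, due 11, tardiness 21
Print Job 1: 32→46, due 17, tardiness 29
Sum = 0+0+0+21+29 = 50.
FIFO 45, LPT 57, SPT 50 → minimum 45.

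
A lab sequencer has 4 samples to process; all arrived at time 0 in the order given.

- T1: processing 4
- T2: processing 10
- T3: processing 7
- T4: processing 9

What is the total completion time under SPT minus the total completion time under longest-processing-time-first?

-20

SPT (increasing processing time): T1 T3 T4 T2.
T1: 0→4
T3: 4→11
T4: 11→20
T2: 20→30
Sum = 4+11+20+30 = 65.
LPT (decreasing processing time): T2 T4 T3 T1.
T2: 0→10
T4: 10→19
T3: 19→26
T1: 26→30
Sum = 10+19+26+30 = 85.
Difference = 65 − 85 = -20.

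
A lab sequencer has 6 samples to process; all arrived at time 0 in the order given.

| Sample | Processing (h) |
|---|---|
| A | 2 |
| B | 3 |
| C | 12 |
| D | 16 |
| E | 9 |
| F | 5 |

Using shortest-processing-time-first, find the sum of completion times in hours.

SPT (increasing processing time): A B F E C D.
A: 0→2
B: 2→5
F: 5→10
E: 10→19
C: 19→31
D: 31→47
Sum = 2+5+10+19+31+47 = 114.

114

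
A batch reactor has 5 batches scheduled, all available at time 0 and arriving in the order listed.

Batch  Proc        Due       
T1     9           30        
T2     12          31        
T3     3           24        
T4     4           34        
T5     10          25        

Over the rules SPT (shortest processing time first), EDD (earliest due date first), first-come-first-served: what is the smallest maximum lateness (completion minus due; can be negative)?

SPT (increasing processing time): T3 T4 T1 T5 T2.
T3: 0→3, due 24, lateness -21
T4: 3→7, due 34, lateness -27
T1: 7→16, due 30, lateness -14
T5: 16→26, due 25, lateness 1
T2: 26→38, due 31, lateness 7
Maximum = 7.
EDD (increasing due date): T3 T5 T1 T2 T4.
T3: 0→3, due 24, lateness -21
T5: 3→13, due 25, lateness -12
T1: 13→22, due 30, lateness -8
T2: 22→34, due 31, lateness 3
T4: 34→38, due 34, lateness 4
Maximum = 4.
FIFO (arrival order): T1 T2 T3 T4 T5.
T1: 0→9, due 30, lateness -21
T2: 9→21, due 31, lateness -10
T3: 21→24, due 24, lateness 0
T4: 24→28, due 34, lateness -6
T5: 28→38, due 25, lateness 13
Maximum = 13.
SPT 7, EDD 4, FIFO 13 → minimum 4.

4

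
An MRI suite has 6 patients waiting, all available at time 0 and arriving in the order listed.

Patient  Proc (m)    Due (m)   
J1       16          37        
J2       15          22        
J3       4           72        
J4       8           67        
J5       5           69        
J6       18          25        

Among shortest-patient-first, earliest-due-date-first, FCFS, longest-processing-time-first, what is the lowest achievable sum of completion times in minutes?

SPT (increasing processing time): J3 J5 J4 J2 J1 J6.
J3: 0→4
J5: 4→9
J4: 9→17
J2: 17→32
J1: 32→48
J6: 48→66
Sum = 4+9+17+32+48+66 = 176.
EDD (increasing due date): J2 J6 J1 J4 J5 J3.
J2: 0→15
J6: 15→33
J1: 33→49
J4: 49→57
J5: 57→62
J3: 62→66
Sum = 15+33+49+57+62+66 = 282.
FIFO (arrival order): J1 J2 J3 J4 J5 J6.
J1: 0→16
J2: 16→31
J3: 31→35
J4: 35→43
J5: 43→48
J6: 48→66
Sum = 16+31+35+43+48+66 = 239.
LPT (decreasing processing time): J6 J1 J2 J4 J5 J3.
J6: 0→18
J1: 18→34
J2: 34→49
J4: 49→57
J5: 57→62
J3: 62→66
Sum = 18+34+49+57+62+66 = 286.
SPT 176, EDD 282, FIFO 239, LPT 286 → minimum 176.

176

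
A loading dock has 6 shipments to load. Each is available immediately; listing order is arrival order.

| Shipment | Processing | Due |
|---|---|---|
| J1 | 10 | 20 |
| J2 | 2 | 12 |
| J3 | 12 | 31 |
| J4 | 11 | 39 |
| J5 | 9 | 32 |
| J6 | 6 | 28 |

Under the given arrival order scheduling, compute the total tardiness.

FIFO (arrival order): J1 J2 J3 J4 J5 J6.
J1: 0→10, due 20, tardiness 0
J2: 10→12, due 12, tardiness 0
J3: 12→24, due 31, tardiness 0
J4: 24→35, due 39, tardiness 0
J5: 35→44, due 32, tardiness 12
J6: 44→50, due 28, tardiness 22
Sum = 0+0+0+0+12+22 = 34.

34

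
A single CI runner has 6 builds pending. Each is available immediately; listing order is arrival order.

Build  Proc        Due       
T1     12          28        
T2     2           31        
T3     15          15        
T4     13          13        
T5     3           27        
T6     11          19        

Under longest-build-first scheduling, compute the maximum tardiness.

32

LPT (decreasing processing time): T3 T4 T1 T6 T5 T2.
T3: 0→15, due 15, tardiness 0
T4: 15→28, due 13, tardiness 15
T1: 28→40, due 28, tardiness 12
T6: 40→51, due 19, tardiness 32
T5: 51→54, due 27, tardiness 27
T2: 54→56, due 31, tardiness 25
Maximum = 32.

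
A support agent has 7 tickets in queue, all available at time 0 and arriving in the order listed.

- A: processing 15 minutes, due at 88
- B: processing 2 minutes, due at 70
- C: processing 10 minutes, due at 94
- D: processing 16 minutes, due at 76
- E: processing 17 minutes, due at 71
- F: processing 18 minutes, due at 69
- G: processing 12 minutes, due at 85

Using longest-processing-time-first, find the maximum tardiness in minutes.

LPT (decreasing processing time): F E D A G C B.
F: 0→18, due 69, tardiness 0
E: 18→35, due 71, tardiness 0
D: 35→51, due 76, tardiness 0
A: 51→66, due 88, tardiness 0
G: 66→78, due 85, tardiness 0
C: 78→88, due 94, tardiness 0
B: 88→90, due 70, tardiness 20
Maximum = 20.

20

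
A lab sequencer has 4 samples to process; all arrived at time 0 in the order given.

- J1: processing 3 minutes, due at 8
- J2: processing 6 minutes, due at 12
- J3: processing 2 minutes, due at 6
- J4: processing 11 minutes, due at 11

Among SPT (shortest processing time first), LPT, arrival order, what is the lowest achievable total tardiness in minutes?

SPT (increasing processing time): J3 J1 J2 J4.
J3: 0→2, due 6, tardiness 0
J1: 2→5, due 8, tardiness 0
J2: 5→11, due 12, tardiness 0
J4: 11→22, due 11, tardiness 11
Sum = 0+0+0+11 = 11.
LPT (decreasing processing time): J4 J2 J1 J3.
J4: 0→11, due 11, tardiness 0
J2: 11→17, due 12, tardiness 5
J1: 17→20, due 8, tardiness 12
J3: 20→22, due 6, tardiness 16
Sum = 0+5+12+16 = 33.
FIFO (arrival order): J1 J2 J3 J4.
J1: 0→3, due 8, tardiness 0
J2: 3→9, due 12, tardiness 0
J3: 9→11, due 6, tardiness 5
J4: 11→22, due 11, tardiness 11
Sum = 0+0+5+11 = 16.
SPT 11, LPT 33, FIFO 16 → minimum 11.

11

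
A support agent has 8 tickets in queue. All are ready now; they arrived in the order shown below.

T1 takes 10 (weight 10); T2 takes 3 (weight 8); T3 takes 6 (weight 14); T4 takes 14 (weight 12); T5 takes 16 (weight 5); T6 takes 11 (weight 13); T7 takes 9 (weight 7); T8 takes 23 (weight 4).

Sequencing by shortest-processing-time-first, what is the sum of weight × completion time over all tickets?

2412

SPT (increasing processing time): T2 T3 T7 T1 T6 T4 T5 T8.
T2: finishes 3, weight 8, w·C = 24
T3: finishes 9, weight 14, w·C = 126
T7: finishes 18, weight 7, w·C = 126
T1: finishes 28, weight 10, w·C = 280
T6: finishes 39, weight 13, w·C = 507
T4: finishes 53, weight 12, w·C = 636
T5: finishes 69, weight 5, w·C = 345
T8: finishes 92, weight 4, w·C = 368
Sum = 24+126+126+280+507+636+345+368 = 2412.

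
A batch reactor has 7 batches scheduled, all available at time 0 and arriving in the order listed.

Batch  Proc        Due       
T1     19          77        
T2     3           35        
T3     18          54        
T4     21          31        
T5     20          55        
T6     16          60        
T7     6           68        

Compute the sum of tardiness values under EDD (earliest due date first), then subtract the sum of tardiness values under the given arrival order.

EDD (increasing due date): T4 T2 T3 T5 T6 T7 T1.
T4: 0→21, due 31, tardiness 0
T2: 21→24, due 35, tardiness 0
T3: 24→42, due 54, tardiness 0
T5: 42→62, due 55, tardiness 7
T6: 62→78, due 60, tardiness 18
T7: 78→84, due 68, tardiness 16
T1: 84→103, due 77, tardiness 26
Sum = 0+0+0+7+18+16+26 = 67.
FIFO (arrival order): T1 T2 T3 T4 T5 T6 T7.
T1: 0→19, due 77, tardiness 0
T2: 19→22, due 35, tardiness 0
T3: 22→40, due 54, tardiness 0
T4: 40→61, due 31, tardiness 30
T5: 61→81, due 55, tardiness 26
T6: 81→97, due 60, tardiness 37
T7: 97→103, due 68, tardiness 35
Sum = 0+0+0+30+26+37+35 = 128.
Difference = 67 − 128 = -61.

-61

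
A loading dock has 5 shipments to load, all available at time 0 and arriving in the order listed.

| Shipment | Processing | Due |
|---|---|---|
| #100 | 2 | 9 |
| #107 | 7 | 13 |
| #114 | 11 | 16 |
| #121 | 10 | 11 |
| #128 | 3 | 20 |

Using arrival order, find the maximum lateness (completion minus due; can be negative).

FIFO (arrival order): #100 #107 #114 #121 #128.
#100: 0→2, due 9, lateness -7
#107: 2→9, due 13, lateness -4
#114: 9→20, due 16, lateness 4
#121: 20→30, due 11, lateness 19
#128: 30→33, due 20, lateness 13
Maximum = 19.

19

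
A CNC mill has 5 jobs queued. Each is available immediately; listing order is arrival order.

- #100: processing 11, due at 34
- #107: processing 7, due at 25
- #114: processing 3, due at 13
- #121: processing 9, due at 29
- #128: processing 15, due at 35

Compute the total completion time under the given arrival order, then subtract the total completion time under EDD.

18

FIFO (arrival order): #100 #107 #114 #121 #128.
#100: 0→11
#107: 11→18
#114: 18→21
#121: 21→30
#128: 30→45
Sum = 11+18+21+30+45 = 125.
EDD (increasing due date): #114 #107 #121 #100 #128.
#114: 0→3
#107: 3→10
#121: 10→19
#100: 19→30
#128: 30→45
Sum = 3+10+19+30+45 = 107.
Difference = 125 − 107 = 18.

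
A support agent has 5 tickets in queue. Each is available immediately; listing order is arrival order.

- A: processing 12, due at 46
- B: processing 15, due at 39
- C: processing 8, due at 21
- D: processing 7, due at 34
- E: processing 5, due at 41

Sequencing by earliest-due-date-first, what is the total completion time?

EDD (increasing due date): C D B E A.
C: 0→8
D: 8→15
B: 15→30
E: 30→35
A: 35→47
Sum = 8+15+30+35+47 = 135.

135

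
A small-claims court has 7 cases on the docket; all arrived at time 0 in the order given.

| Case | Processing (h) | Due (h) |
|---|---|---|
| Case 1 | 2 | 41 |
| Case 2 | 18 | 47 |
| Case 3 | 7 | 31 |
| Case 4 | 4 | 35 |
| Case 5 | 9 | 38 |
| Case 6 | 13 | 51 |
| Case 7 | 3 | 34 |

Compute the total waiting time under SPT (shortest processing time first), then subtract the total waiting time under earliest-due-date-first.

SPT (increasing processing time): Case 1 Case 7 Case 4 Case 3 Case 5 Case 6 Case 2.
Case 1: waits 0, runs 0→2
Case 7: waits 2, runs 2→5
Case 4: waits 5, runs 5→9
Case 3: waits 9, runs 9→16
Case 5: waits 16, runs 16→25
Case 6: waits 25, runs 25→38
Case 2: waits 38, runs 38→56
Sum = 0+2+5+9+16+25+38 = 95.
EDD (increasing due date): Case 3 Case 7 Case 4 Case 5 Case 1 Case 2 Case 6.
Case 3: waits 0, runs 0→7
Case 7: waits 7, runs 7→10
Case 4: waits 10, runs 10→14
Case 5: waits 14, runs 14→23
Case 1: waits 23, runs 23→25
Case 2: waits 25, runs 25→43
Case 6: waits 43, runs 43→56
Sum = 0+7+10+14+23+25+43 = 122.
Difference = 95 − 122 = -27.

-27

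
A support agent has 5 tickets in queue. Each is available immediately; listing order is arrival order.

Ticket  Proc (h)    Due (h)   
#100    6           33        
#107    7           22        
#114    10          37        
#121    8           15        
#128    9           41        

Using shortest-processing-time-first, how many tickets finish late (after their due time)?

2

SPT (increasing processing time): #100 #107 #121 #128 #114.
#100: 0→6, due 33, tardiness 0
#107: 6→13, due 22, tardiness 0
#121: 13→21, due 15, tardiness 6
#128: 21→30, due 41, tardiness 0
#114: 30→40, due 37, tardiness 3
Late tickets: 2.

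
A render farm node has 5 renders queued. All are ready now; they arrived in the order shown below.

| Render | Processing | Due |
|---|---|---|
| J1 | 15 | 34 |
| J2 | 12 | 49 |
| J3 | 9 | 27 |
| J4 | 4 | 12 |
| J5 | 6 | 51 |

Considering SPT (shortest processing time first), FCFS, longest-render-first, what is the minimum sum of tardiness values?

SPT (increasing processing time): J4 J5 J3 J2 J1.
J4: 0→4, due 12, tardiness 0
J5: 4→10, due 51, tardiness 0
J3: 10→19, due 27, tardiness 0
J2: 19→31, due 49, tardiness 0
J1: 31→46, due 34, tardiness 12
Sum = 0+0+0+0+12 = 12.
FIFO (arrival order): J1 J2 J3 J4 J5.
J1: 0→15, due 34, tardiness 0
J2: 15→27, due 49, tardiness 0
J3: 27→36, due 27, tardiness 9
J4: 36→40, due 12, tardiness 28
J5: 40→46, due 51, tardiness 0
Sum = 0+0+9+28+0 = 37.
LPT (decreasing processing time): J1 J2 J3 J5 J4.
J1: 0→15, due 34, tardiness 0
J2: 15→27, due 49, tardiness 0
J3: 27→36, due 27, tardiness 9
J5: 36→42, due 51, tardiness 0
J4: 42→46, due 12, tardiness 34
Sum = 0+0+9+0+34 = 43.
SPT 12, FIFO 37, LPT 43 → minimum 12.

12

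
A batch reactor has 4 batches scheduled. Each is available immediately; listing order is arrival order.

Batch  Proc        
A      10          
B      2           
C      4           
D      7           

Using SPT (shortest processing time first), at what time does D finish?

SPT (increasing processing time): B C D A.
B: 0→2
C: 2→6
D: 6→13

13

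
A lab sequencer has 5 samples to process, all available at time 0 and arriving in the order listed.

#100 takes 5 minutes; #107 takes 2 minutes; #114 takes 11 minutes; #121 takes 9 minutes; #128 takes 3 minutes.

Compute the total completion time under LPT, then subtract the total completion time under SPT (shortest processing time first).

LPT (decreasing processing time): #114 #121 #100 #128 #107.
#114: 0→11
#121: 11→20
#100: 20→25
#128: 25→28
#107: 28→30
Sum = 11+20+25+28+30 = 114.
SPT (increasing processing time): #107 #128 #100 #121 #114.
#107: 0→2
#128: 2→5
#100: 5→10
#121: 10→19
#114: 19→30
Sum = 2+5+10+19+30 = 66.
Difference = 114 − 66 = 48.

48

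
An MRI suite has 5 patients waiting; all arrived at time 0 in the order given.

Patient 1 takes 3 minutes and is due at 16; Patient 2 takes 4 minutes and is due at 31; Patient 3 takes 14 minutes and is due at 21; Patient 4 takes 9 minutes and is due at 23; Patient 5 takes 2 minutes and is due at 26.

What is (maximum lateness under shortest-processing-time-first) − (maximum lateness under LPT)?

SPT (increasing processing time): Patient 5 Patient 1 Patient 2 Patient 4 Patient 3.
Patient 5: 0→2, due 26, lateness -24
Patient 1: 2→5, due 16, lateness -11
Patient 2: 5→9, due 31, lateness -22
Patient 4: 9→18, due 23, lateness -5
Patient 3: 18→32, due 21, lateness 11
Maximum = 11.
LPT (decreasing processing time): Patient 3 Patient 4 Patient 2 Patient 1 Patient 5.
Patient 3: 0→14, due 21, lateness -7
Patient 4: 14→23, due 23, lateness 0
Patient 2: 23→27, due 31, lateness -4
Patient 1: 27→30, due 16, lateness 14
Patient 5: 30→32, due 26, lateness 6
Maximum = 14.
Difference = 11 − 14 = -3.

-3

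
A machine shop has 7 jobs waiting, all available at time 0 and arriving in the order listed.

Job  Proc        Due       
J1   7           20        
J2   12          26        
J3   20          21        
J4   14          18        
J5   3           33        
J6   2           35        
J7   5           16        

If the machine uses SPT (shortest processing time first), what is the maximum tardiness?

42

SPT (increasing processing time): J6 J5 J7 J1 J2 J4 J3.
J6: 0→2, due 35, tardiness 0
J5: 2→5, due 33, tardiness 0
J7: 5→10, due 16, tardiness 0
J1: 10→17, due 20, tardiness 0
J2: 17→29, due 26, tardiness 3
J4: 29→43, due 18, tardiness 25
J3: 43→63, due 21, tardiness 42
Maximum = 42.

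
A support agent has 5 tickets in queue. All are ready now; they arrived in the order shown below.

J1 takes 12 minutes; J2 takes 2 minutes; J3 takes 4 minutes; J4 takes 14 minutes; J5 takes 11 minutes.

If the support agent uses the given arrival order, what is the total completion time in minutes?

FIFO (arrival order): J1 J2 J3 J4 J5.
J1: 0→12
J2: 12→14
J3: 14→18
J4: 18→32
J5: 32→43
Sum = 12+14+18+32+43 = 119.

119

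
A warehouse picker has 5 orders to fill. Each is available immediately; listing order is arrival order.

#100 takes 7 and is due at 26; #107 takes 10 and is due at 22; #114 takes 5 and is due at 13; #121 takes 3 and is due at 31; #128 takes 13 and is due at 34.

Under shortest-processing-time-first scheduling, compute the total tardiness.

7

SPT (increasing processing time): #121 #114 #100 #107 #128.
#121: 0→3, due 31, tardiness 0
#114: 3→8, due 13, tardiness 0
#100: 8→15, due 26, tardiness 0
#107: 15→25, due 22, tardiness 3
#128: 25→38, due 34, tardiness 4
Sum = 0+0+0+3+4 = 7.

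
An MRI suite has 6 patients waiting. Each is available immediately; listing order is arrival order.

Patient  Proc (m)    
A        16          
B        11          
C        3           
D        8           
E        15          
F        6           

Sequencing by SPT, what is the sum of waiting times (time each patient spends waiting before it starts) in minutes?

SPT (increasing processing time): C F D B E A.
C: waits 0, runs 0→3
F: waits 3, runs 3→9
D: waits 9, runs 9→17
B: waits 17, runs 17→28
E: waits 28, runs 28→43
A: waits 43, runs 43→59
Sum = 0+3+9+17+28+43 = 100.

100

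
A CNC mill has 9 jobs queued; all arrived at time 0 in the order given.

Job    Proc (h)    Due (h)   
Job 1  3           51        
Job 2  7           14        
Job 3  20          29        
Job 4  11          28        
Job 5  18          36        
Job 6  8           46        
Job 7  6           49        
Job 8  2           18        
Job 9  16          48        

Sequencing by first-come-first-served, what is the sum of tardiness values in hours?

182

FIFO (arrival order): Job 1 Job 2 Job 3 Job 4 Job 5 Job 6 Job 7 Job 8 Job 9.
Job 1: 0→3, due 51, tardiness 0
Job 2: 3→10, due 14, tardiness 0
Job 3: 10→30, due 29, tardiness 1
Job 4: 30→41, due 28, tardiness 13
Job 5: 41→59, due 36, tardiness 23
Job 6: 59→67, due 46, tardiness 21
Job 7: 67→73, due 49, tardiness 24
Job 8: 73→75, due 18, tardiness 57
Job 9: 75→91, due 48, tardiness 43
Sum = 0+0+1+13+23+21+24+57+43 = 182.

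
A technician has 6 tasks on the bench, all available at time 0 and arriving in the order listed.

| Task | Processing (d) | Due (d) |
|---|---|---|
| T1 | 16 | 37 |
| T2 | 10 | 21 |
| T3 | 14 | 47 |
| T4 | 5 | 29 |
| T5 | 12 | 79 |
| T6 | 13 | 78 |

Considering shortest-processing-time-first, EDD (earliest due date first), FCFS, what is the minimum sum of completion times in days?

211

SPT (increasing processing time): T4 T2 T5 T6 T3 T1.
T4: 0→5
T2: 5→15
T5: 15→27
T6: 27→40
T3: 40→54
T1: 54→70
Sum = 5+15+27+40+54+70 = 211.
EDD (increasing due date): T2 T4 T1 T3 T6 T5.
T2: 0→10
T4: 10→15
T1: 15→31
T3: 31→45
T6: 45→58
T5: 58→70
Sum = 10+15+31+45+58+70 = 229.
FIFO (arrival order): T1 T2 T3 T4 T5 T6.
T1: 0→16
T2: 16→26
T3: 26→40
T4: 40→45
T5: 45→57
T6: 57→70
Sum = 16+26+40+45+57+70 = 254.
SPT 211, EDD 229, FIFO 254 → minimum 211.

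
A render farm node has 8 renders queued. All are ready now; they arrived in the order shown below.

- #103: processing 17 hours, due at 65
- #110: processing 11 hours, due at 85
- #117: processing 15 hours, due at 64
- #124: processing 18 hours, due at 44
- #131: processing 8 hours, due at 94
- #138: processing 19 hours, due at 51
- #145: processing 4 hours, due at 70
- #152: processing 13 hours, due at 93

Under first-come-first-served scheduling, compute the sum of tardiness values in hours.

FIFO (arrival order): #103 #110 #117 #124 #131 #138 #145 #152.
#103: 0→17, due 65, tardiness 0
#110: 17→28, due 85, tardiness 0
#117: 28→43, due 64, tardiness 0
#124: 43→61, due 44, tardiness 17
#131: 61→69, due 94, tardiness 0
#138: 69→88, due 51, tardiness 37
#145: 88→92, due 70, tardiness 22
#152: 92→105, due 93, tardiness 12
Sum = 0+0+0+17+0+37+22+12 = 88.

88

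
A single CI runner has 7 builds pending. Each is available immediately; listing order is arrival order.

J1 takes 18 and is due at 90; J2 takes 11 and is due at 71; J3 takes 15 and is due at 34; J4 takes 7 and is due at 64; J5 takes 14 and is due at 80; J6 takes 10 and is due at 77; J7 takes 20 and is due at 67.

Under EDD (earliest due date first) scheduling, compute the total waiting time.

EDD (increasing due date): J3 J4 J7 J2 J6 J5 J1.
J3: waits 0, runs 0→15
J4: waits 15, runs 15→22
J7: waits 22, runs 22→42
J2: waits 42, runs 42→53
J6: waits 53, runs 53→63
J5: waits 63, runs 63→77
J1: waits 77, runs 77→95
Sum = 0+15+22+42+53+63+77 = 272.

272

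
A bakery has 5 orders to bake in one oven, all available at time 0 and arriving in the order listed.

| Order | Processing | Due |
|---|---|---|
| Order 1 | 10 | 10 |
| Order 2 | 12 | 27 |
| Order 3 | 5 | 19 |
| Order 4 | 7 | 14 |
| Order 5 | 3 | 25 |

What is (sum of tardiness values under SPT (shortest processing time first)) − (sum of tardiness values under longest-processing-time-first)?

SPT (increasing processing time): Order 5 Order 3 Order 4 Order 1 Order 2.
Order 5: 0→3, due 25, tardiness 0
Order 3: 3→8, due 19, tardiness 0
Order 4: 8→15, due 14, tardiness 1
Order 1: 15→25, due 10, tardiness 15
Order 2: 25→37, due 27, tardiness 10
Sum = 0+0+1+15+10 = 26.
LPT (decreasing processing time): Order 2 Order 1 Order 4 Order 3 Order 5.
Order 2: 0→12, due 27, tardiness 0
Order 1: 12→22, due 10, tardiness 12
Order 4: 22→29, due 14, tardiness 15
Order 3: 29→34, due 19, tardiness 15
Order 5: 34→37, due 25, tardiness 12
Sum = 0+12+15+15+12 = 54.
Difference = 26 − 54 = -28.

-28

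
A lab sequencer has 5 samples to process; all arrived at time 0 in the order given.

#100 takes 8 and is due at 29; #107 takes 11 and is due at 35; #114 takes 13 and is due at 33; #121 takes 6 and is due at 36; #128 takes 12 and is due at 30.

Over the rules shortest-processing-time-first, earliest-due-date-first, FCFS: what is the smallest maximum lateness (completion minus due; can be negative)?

SPT (increasing processing time): #121 #100 #107 #128 #114.
#121: 0→6, due 36, lateness -30
#100: 6→14, due 29, lateness -15
#107: 14→25, due 35, lateness -10
#128: 25→37, due 30, lateness 7
#114: 37→50, due 33, lateness 17
Maximum = 17.
EDD (increasing due date): #100 #128 #114 #107 #121.
#100: 0→8, due 29, lateness -21
#128: 8→20, due 30, lateness -10
#114: 20→33, due 33, lateness 0
#107: 33→44, due 35, lateness 9
#121: 44→50, due 36, lateness 14
Maximum = 14.
FIFO (arrival order): #100 #107 #114 #121 #128.
#100: 0→8, due 29, lateness -21
#107: 8→19, due 35, lateness -16
#114: 19→32, due 33, lateness -1
#121: 32→38, due 36, lateness 2
#128: 38→50, due 30, lateness 20
Maximum = 20.
SPT 17, EDD 14, FIFO 20 → minimum 14.

14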